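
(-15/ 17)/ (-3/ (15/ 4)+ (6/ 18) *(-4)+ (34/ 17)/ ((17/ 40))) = -225/ 656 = -0.34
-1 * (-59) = 59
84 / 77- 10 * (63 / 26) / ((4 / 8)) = -6774 / 143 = -47.37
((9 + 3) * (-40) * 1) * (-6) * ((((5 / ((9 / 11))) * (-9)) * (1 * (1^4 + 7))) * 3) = -3801600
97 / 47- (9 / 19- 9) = 9457 / 893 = 10.59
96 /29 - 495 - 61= -16028 /29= -552.69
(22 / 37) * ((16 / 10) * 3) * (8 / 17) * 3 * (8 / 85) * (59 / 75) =0.30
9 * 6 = 54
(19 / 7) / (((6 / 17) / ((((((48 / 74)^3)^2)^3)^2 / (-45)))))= -0.00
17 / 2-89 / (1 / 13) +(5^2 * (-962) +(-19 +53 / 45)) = -2269469 / 90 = -25216.32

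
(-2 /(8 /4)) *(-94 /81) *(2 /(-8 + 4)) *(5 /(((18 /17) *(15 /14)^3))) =-1096228 /492075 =-2.23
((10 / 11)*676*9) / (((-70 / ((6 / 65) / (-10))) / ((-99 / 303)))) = -4212 / 17675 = -0.24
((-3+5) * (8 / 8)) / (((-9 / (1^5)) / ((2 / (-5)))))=4 / 45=0.09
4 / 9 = 0.44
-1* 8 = -8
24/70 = 12/35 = 0.34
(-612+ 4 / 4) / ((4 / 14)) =-2138.50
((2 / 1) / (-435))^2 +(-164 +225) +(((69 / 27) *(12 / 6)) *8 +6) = 6805093 / 63075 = 107.89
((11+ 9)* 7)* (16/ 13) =2240/ 13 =172.31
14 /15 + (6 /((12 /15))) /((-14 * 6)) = 709 /840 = 0.84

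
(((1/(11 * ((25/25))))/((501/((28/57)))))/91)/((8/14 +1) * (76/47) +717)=1316/966718617579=0.00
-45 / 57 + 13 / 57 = -32 / 57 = -0.56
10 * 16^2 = 2560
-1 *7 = -7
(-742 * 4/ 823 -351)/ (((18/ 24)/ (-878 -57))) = 1091485340/ 2469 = 442075.88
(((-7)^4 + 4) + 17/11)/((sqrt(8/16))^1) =26472*sqrt(2)/11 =3403.37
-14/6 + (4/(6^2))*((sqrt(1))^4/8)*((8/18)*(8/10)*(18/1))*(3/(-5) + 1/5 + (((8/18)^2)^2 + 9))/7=-22978063/10333575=-2.22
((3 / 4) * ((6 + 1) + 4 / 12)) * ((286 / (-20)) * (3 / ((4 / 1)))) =-4719 / 80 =-58.99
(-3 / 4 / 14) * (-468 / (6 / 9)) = 1053 / 28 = 37.61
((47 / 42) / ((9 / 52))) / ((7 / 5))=6110 / 1323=4.62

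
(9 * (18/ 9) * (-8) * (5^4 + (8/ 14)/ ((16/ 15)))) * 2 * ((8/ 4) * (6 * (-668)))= 10108817280/ 7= 1444116754.29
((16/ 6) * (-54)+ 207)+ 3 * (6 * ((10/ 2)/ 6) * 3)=108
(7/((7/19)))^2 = 361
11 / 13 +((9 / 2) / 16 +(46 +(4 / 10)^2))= 491789 / 10400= 47.29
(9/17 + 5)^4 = 78074896/83521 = 934.79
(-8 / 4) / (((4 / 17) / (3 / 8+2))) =-323 / 16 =-20.19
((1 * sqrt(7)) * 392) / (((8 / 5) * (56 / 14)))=245 * sqrt(7) / 4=162.05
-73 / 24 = -3.04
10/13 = 0.77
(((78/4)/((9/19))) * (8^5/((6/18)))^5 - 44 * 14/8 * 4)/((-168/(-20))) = 944803862227729917904157950/21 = 44990660106082377043055140.00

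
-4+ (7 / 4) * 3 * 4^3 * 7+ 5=2353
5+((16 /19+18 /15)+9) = 1524 /95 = 16.04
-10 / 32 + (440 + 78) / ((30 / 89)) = 368741 / 240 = 1536.42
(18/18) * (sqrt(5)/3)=sqrt(5)/3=0.75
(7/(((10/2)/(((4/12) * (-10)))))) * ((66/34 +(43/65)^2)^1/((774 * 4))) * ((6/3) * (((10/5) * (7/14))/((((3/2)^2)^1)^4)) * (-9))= 153088768/60790453425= 0.00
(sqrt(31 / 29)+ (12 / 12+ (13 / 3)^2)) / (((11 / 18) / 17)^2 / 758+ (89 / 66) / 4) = 195184242 * sqrt(899) / 1908231349+ 3860310564 / 65801081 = 61.73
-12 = -12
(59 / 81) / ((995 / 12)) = 236 / 26865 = 0.01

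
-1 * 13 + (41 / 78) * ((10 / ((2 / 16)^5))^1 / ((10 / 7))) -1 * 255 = 4691756 / 39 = 120301.44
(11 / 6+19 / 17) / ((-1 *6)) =-301 / 612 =-0.49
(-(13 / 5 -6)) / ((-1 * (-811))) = 17 / 4055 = 0.00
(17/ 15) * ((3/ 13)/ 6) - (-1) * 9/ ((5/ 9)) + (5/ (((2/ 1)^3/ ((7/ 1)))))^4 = 382.61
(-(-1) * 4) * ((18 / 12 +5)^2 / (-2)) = -169 / 2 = -84.50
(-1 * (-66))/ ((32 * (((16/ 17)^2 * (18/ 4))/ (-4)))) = -3179/ 1536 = -2.07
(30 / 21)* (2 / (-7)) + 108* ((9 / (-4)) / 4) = -11987 / 196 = -61.16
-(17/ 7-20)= 123/ 7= 17.57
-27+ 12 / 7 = -177 / 7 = -25.29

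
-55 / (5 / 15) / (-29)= 165 / 29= 5.69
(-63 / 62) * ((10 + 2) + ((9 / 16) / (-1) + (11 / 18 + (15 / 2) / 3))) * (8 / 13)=-14665 / 1612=-9.10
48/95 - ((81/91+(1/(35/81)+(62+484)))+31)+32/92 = -115195317/198835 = -579.35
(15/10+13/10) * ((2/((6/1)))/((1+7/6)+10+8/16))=7/95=0.07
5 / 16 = 0.31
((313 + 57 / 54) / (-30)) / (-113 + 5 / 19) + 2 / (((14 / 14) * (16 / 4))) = 685747 / 1156680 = 0.59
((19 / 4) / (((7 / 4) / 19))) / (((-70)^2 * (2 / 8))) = 361 / 8575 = 0.04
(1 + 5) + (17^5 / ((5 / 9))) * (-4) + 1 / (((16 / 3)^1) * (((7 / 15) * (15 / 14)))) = -408918561 / 40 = -10222964.02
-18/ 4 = -9/ 2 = -4.50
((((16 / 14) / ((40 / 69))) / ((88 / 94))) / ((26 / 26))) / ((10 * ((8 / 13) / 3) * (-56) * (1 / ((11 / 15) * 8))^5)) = -13167998272 / 103359375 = -127.40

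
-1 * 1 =-1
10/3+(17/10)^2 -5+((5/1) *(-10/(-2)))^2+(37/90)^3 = 456567463/729000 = 626.29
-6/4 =-3/2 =-1.50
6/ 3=2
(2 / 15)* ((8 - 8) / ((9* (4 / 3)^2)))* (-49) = 0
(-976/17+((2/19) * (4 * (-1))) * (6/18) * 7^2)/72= -7787/8721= -0.89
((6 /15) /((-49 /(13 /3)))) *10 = -52 /147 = -0.35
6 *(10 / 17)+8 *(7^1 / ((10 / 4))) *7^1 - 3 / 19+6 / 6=260292 / 1615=161.17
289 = 289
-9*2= -18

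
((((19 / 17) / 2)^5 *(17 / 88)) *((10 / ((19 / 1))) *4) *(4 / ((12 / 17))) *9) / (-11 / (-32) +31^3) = 1954815 / 51520434889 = 0.00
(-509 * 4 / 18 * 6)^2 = 4145296 / 9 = 460588.44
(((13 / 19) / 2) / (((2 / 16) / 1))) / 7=52 / 133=0.39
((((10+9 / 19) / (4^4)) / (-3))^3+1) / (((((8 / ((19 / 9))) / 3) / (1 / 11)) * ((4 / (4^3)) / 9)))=3107015082089 / 299800461312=10.36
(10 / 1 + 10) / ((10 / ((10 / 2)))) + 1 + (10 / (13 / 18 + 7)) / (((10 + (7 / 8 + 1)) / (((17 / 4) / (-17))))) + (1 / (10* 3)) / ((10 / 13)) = 8728033 / 792300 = 11.02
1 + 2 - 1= 2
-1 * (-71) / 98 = 71 / 98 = 0.72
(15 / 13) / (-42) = -5 / 182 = -0.03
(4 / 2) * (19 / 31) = 1.23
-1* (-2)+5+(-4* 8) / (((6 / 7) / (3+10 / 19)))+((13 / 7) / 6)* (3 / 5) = -496609 / 3990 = -124.46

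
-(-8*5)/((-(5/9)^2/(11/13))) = -7128/65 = -109.66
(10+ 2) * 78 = 936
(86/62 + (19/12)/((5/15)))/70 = 761/8680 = 0.09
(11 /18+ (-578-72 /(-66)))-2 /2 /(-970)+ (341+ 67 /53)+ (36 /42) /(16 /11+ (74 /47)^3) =-472053423763049 /2018419423020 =-233.87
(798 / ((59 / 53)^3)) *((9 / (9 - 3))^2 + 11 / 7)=908000823 / 410758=2210.55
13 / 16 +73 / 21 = 1441 / 336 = 4.29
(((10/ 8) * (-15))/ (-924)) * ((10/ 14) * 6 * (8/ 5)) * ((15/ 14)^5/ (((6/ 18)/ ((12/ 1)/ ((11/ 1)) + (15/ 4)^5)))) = 437.73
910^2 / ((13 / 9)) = 573300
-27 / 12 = -9 / 4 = -2.25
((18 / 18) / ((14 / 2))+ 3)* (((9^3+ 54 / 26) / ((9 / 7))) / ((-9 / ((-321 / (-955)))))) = -828608 / 12415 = -66.74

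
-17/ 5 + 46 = 213/ 5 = 42.60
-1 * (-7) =7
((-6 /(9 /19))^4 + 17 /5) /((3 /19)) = 198114083 /1215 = 163056.86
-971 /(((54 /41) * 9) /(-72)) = 159244 /27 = 5897.93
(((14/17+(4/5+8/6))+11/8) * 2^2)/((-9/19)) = -167903/4590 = -36.58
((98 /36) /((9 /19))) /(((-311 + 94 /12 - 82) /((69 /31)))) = -21413 /644769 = -0.03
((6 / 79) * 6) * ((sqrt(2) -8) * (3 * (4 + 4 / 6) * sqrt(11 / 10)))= 252 * sqrt(110) * (-8 + sqrt(2)) / 395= -44.07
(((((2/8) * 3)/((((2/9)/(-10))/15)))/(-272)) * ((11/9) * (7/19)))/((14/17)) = 2475/2432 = 1.02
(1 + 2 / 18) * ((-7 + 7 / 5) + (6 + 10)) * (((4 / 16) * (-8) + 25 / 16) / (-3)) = 91 / 54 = 1.69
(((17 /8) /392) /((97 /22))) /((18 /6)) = 187 /456288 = 0.00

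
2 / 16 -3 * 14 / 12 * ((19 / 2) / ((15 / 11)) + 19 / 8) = -7817 / 240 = -32.57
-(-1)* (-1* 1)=-1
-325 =-325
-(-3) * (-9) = -27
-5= -5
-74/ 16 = -37/ 8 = -4.62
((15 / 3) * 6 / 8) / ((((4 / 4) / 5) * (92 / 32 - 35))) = -150 / 257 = -0.58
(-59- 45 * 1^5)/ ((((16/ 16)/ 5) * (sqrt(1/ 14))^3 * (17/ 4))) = -29120 * sqrt(14)/ 17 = -6409.24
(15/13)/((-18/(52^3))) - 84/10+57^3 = 2642569/15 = 176171.27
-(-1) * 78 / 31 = 78 / 31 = 2.52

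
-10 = -10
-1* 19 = -19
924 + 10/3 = 2782/3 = 927.33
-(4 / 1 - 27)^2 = -529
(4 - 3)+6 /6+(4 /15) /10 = 152 /75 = 2.03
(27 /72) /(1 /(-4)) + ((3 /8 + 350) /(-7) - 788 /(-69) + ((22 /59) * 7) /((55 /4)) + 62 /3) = -7324407 /379960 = -19.28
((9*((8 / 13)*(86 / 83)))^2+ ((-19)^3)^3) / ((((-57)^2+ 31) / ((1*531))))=-39897879528209782725 / 763742096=-52239990092.43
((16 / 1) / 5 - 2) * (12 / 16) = 9 / 10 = 0.90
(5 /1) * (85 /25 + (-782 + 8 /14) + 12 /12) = -27196 /7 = -3885.14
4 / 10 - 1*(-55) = 277 / 5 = 55.40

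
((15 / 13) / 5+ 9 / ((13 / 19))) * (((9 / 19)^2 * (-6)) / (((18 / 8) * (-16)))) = 2349 / 4693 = 0.50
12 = 12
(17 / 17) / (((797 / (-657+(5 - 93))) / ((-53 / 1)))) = 39485 / 797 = 49.54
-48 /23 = -2.09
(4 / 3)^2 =16 / 9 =1.78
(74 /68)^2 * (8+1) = 12321 /1156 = 10.66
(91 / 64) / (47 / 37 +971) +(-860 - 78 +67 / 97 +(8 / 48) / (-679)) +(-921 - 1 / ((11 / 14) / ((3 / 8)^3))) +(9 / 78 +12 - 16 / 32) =-25536680501357 / 13827830016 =-1846.76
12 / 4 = 3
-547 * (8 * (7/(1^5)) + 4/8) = -61811/2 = -30905.50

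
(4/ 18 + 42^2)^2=252110884/ 81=3112480.05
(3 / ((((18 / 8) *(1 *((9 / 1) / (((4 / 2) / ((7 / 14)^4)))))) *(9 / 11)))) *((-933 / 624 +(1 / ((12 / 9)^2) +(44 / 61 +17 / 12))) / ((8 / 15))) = 2523290 / 192699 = 13.09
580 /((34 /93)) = 26970 /17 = 1586.47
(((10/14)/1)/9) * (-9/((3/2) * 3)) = -10/63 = -0.16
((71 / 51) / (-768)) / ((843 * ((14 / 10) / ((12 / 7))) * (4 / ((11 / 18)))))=-0.00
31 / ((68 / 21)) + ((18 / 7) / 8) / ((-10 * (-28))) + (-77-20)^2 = 1255307633 / 133280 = 9418.57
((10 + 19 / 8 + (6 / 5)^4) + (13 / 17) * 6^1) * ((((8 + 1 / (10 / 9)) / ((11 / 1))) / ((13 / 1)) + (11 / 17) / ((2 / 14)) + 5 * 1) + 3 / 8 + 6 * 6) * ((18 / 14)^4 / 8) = 47453856823599327 / 158761803200000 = 298.90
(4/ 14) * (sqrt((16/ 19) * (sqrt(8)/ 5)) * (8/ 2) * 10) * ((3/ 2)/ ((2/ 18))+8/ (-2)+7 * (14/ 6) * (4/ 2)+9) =9824 * 2^(3/ 4) * sqrt(95)/ 399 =403.60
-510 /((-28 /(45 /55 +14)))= 41565 /154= 269.90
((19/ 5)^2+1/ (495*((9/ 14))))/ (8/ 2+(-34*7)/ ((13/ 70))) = -4182373/ 369943200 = -0.01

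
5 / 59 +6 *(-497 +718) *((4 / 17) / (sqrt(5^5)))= 5 / 59 +312 *sqrt(5) / 125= 5.67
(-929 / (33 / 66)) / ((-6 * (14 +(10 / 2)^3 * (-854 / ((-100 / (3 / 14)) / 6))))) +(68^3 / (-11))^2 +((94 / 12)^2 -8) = 9869743702645381 / 12079188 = 817086686.84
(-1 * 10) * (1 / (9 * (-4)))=5 / 18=0.28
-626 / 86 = -313 / 43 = -7.28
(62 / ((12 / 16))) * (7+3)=2480 / 3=826.67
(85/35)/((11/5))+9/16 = 2053/1232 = 1.67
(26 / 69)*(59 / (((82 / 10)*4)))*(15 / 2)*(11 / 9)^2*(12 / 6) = 2320175 / 152766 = 15.19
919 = 919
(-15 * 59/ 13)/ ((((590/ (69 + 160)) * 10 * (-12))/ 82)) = 9389/ 520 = 18.06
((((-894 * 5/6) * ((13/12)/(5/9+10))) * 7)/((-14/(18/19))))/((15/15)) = 52299/1444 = 36.22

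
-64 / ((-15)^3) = 64 / 3375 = 0.02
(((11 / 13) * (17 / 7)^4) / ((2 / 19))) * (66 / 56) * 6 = 1728133011 / 873964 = 1977.35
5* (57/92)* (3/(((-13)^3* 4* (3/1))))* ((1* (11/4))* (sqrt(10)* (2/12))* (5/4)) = -5225* sqrt(10)/25871872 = -0.00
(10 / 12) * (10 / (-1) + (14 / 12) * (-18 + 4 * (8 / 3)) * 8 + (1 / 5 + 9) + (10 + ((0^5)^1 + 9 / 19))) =-50249 / 1026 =-48.98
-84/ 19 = -4.42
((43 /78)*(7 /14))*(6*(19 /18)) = 817 /468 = 1.75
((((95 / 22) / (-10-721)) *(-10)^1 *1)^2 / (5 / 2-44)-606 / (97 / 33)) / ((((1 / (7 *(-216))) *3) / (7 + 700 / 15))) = 2902820059448205792 / 520558989731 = 5576351.80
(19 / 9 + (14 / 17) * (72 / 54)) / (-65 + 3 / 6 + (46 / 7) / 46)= -6874 / 137853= -0.05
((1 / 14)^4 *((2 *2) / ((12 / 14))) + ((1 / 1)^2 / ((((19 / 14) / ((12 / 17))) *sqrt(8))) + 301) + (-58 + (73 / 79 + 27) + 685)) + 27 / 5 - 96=42 *sqrt(2) / 323 + 2813722691 / 3251640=865.51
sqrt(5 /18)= sqrt(10) /6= 0.53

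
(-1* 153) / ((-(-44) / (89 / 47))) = -13617 / 2068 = -6.58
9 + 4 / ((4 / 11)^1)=20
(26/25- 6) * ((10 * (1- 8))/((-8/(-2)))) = 434/5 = 86.80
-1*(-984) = 984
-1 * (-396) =396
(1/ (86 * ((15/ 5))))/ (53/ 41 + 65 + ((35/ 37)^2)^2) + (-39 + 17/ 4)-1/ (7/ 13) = -681684280092761/ 18621648745476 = -36.61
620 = 620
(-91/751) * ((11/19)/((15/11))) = -11011/214035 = -0.05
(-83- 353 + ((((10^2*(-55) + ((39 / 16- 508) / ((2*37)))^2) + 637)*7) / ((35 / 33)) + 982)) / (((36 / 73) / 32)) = -1776188377647 / 876160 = -2027242.03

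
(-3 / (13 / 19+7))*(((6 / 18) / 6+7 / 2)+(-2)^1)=-133 / 219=-0.61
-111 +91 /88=-109.97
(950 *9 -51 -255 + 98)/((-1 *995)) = -8342/995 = -8.38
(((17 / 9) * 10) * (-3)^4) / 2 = 765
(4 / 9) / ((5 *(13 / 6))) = 0.04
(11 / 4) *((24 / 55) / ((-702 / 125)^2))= 3125 / 82134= 0.04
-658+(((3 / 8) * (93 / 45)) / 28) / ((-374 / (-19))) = -275622451 / 418880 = -658.00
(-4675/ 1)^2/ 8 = 21855625/ 8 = 2731953.12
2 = 2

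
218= 218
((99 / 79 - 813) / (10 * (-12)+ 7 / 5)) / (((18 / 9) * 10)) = 16032 / 46847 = 0.34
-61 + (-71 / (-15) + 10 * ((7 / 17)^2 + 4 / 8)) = -214891 / 4335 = -49.57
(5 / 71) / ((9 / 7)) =35 / 639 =0.05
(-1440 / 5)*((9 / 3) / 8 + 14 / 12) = -444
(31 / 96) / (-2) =-0.16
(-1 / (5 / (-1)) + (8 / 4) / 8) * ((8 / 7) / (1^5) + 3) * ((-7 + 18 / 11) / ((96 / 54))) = -138591 / 24640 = -5.62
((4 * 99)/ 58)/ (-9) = -22/ 29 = -0.76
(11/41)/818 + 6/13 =201371/435994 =0.46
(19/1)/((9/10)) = 21.11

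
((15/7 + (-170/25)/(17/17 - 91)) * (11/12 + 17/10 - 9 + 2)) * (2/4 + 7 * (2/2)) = -459461/6300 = -72.93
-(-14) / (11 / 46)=644 / 11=58.55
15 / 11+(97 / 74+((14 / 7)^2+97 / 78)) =125683 / 15873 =7.92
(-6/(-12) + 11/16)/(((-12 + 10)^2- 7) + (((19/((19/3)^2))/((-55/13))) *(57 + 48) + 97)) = 3971/275024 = 0.01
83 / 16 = 5.19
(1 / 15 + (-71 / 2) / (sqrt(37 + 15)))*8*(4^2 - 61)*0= 0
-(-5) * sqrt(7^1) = 5 * sqrt(7) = 13.23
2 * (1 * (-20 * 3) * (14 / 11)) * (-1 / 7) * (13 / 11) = 3120 / 121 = 25.79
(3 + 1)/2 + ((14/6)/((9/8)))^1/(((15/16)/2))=2602/405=6.42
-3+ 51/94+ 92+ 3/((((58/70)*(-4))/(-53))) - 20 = 640701/5452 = 117.52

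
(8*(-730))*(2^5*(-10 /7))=1868800 /7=266971.43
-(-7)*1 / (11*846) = 7 / 9306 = 0.00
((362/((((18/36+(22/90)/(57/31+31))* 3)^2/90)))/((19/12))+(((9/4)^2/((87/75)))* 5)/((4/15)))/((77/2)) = 6098380502367375/26201776507808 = 232.75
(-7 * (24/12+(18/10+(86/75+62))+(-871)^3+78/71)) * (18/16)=36945651684207/7100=5203612913.27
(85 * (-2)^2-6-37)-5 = 292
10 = 10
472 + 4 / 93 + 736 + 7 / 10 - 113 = 1019041 / 930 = 1095.74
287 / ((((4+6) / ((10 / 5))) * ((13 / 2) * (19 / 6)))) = 3444 / 1235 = 2.79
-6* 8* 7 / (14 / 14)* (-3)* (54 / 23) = 54432 / 23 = 2366.61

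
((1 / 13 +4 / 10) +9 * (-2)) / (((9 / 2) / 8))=-18224 / 585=-31.15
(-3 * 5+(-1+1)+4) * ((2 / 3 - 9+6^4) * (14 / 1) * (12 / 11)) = -216328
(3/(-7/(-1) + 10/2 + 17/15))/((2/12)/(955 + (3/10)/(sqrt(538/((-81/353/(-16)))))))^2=2088585 * sqrt(189914)/37413058 + 22447538534219049/2993044640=7499925.34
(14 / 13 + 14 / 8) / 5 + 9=2487 / 260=9.57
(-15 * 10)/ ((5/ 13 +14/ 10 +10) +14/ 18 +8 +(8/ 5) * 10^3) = -87750/ 948029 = -0.09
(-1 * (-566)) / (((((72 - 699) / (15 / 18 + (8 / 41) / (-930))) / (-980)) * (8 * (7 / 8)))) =83907236 / 796917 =105.29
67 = 67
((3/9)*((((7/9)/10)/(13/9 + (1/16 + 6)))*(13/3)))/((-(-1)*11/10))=1456/107019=0.01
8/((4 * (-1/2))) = -4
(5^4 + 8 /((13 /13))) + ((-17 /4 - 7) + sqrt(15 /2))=sqrt(30) /2 + 2487 /4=624.49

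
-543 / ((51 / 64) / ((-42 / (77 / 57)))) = 3961728 / 187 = 21185.71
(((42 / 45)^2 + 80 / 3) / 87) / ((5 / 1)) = 6196 / 97875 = 0.06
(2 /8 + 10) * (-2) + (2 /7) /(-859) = -246537 /12026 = -20.50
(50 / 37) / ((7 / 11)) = 550 / 259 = 2.12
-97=-97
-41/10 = -4.10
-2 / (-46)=1 / 23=0.04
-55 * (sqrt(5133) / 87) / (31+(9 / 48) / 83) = -73040 * sqrt(5133) / 3581877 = -1.46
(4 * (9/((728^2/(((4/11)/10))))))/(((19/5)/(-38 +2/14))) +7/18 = 339201419/872287416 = 0.39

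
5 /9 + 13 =122 /9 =13.56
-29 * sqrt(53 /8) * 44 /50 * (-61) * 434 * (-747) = -3154284441 * sqrt(106) /25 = -1299013838.56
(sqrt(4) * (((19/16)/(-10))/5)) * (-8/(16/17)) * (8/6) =323/600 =0.54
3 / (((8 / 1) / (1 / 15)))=1 / 40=0.02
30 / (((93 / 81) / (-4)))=-3240 / 31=-104.52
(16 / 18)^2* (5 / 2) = 1.98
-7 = -7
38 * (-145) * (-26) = 143260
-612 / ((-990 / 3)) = 102 / 55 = 1.85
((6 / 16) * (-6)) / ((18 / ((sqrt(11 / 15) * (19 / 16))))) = -19 * sqrt(165) / 1920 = -0.13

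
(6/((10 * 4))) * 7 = 21/20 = 1.05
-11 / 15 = -0.73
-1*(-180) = 180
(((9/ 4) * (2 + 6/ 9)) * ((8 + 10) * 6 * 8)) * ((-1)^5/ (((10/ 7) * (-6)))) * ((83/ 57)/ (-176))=-5229/ 1045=-5.00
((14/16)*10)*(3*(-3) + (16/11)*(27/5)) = -441/44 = -10.02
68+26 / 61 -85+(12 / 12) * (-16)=-1987 / 61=-32.57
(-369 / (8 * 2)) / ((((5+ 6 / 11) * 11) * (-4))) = 369 / 3904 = 0.09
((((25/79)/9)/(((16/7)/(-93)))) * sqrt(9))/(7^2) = -775/8848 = -0.09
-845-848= -1693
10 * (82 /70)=82 /7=11.71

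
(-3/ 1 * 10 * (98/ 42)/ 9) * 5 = -350/ 9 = -38.89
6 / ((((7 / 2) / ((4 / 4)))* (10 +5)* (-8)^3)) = -0.00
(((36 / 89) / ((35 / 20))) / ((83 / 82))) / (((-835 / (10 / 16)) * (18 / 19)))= -1558 / 8635403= -0.00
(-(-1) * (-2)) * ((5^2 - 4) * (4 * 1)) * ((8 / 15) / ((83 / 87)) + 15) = -1084776 / 415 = -2613.92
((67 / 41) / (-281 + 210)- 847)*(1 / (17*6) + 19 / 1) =-2390480638 / 148461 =-16101.74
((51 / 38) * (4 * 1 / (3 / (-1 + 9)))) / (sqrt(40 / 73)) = 68 * sqrt(730) / 95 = 19.34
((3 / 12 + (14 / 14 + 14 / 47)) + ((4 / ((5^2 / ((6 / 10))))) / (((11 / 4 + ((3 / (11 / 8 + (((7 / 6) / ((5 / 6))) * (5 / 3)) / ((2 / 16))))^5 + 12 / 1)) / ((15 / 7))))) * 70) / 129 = 1201432553577555943 / 61401066609767318540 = 0.02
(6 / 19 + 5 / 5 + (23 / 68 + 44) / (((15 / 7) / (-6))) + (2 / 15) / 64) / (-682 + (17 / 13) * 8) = 0.18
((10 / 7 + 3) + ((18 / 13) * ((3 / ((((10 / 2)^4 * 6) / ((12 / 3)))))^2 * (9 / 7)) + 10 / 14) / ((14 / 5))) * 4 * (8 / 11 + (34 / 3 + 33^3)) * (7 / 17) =368686214208558 / 1329453125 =277321.71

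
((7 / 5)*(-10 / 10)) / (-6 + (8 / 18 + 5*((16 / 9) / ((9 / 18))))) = -63 / 550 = -0.11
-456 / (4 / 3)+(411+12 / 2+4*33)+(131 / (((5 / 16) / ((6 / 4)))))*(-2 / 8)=249 / 5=49.80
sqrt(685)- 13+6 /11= -137 /11+sqrt(685)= 13.72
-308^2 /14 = -6776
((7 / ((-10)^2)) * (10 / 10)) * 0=0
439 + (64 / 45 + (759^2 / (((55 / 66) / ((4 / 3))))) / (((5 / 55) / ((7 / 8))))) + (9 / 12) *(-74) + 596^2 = 830452349 / 90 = 9227248.32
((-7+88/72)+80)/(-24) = -167/54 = -3.09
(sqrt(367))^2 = 367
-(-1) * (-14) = -14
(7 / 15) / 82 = 7 / 1230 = 0.01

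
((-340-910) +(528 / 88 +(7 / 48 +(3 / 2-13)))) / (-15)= 60257 / 720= 83.69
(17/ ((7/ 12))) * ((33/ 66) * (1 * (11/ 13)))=1122/ 91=12.33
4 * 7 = 28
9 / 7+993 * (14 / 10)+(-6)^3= 41142 / 35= 1175.49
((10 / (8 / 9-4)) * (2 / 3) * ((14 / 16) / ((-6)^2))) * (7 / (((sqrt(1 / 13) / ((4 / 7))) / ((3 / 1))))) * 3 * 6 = -45 * sqrt(13) / 4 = -40.56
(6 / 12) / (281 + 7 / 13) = 13 / 7320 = 0.00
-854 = -854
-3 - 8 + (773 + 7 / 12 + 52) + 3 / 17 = 166211 / 204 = 814.76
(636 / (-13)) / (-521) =636 / 6773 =0.09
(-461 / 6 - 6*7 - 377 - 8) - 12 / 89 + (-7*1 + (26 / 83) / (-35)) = -792663469 / 1551270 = -510.98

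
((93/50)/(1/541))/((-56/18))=-452817/1400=-323.44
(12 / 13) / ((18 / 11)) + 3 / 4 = 205 / 156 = 1.31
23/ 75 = 0.31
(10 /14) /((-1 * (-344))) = 5 /2408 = 0.00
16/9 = 1.78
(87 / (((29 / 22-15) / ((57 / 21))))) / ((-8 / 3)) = 54549 / 8428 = 6.47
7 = 7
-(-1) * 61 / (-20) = -61 / 20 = -3.05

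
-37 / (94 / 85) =-3145 / 94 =-33.46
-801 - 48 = -849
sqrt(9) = 3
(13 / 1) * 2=26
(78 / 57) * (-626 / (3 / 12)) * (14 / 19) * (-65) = 59244640 / 361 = 164112.58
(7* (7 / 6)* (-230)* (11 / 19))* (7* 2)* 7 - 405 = -6097615 / 57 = -106975.70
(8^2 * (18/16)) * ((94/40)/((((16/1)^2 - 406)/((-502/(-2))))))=-35391/125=-283.13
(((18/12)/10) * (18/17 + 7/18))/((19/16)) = 886/4845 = 0.18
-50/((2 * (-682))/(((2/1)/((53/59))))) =1475/18073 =0.08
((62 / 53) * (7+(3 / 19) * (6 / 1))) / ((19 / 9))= 84258 / 19133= 4.40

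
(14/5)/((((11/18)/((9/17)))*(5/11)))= 2268/425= 5.34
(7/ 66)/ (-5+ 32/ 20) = -0.03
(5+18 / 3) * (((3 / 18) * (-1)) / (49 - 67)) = 11 / 108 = 0.10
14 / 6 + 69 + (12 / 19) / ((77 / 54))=71.78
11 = 11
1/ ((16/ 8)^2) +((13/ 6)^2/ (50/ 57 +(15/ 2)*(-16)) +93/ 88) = 567977/ 448140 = 1.27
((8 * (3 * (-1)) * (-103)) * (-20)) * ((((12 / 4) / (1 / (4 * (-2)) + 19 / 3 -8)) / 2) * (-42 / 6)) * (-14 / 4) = 43606080 / 43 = 1014094.88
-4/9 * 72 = -32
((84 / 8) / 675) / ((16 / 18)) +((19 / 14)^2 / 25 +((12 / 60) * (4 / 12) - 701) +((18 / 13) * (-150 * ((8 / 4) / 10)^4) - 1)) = -536742163 / 764400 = -702.17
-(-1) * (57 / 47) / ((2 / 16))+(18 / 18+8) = 879 / 47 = 18.70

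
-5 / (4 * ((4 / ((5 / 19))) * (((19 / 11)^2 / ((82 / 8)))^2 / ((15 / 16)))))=-0.91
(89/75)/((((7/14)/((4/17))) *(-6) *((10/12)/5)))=-712/1275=-0.56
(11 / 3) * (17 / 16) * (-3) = -187 / 16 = -11.69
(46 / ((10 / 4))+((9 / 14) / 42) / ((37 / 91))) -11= 38527 / 5180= 7.44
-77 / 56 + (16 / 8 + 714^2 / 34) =119957 / 8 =14994.62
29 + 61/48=1453/48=30.27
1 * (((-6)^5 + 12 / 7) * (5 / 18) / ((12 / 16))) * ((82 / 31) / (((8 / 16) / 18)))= -59499200 / 217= -274189.86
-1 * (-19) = 19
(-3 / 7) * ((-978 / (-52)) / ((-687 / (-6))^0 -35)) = 1467 / 6188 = 0.24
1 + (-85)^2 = 7226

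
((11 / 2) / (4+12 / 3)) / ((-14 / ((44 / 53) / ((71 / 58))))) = -3509 / 105364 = -0.03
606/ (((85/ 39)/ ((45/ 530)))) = 106353/ 4505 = 23.61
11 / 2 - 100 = -189 / 2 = -94.50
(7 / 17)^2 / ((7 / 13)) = 91 / 289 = 0.31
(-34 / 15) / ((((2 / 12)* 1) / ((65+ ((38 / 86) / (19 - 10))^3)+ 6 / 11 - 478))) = 5609.38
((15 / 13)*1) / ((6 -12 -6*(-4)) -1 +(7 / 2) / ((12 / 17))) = 0.05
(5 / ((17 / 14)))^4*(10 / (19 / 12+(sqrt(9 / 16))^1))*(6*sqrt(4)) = 1234800000 / 83521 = 14784.31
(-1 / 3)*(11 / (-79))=0.05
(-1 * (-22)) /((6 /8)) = 88 /3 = 29.33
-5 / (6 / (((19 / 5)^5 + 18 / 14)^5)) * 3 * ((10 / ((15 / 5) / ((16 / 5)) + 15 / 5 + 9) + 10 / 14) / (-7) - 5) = 8337968144892584798855147580260761794016 / 2032201302051544189453125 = 4102924319788228.78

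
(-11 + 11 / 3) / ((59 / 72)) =-528 / 59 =-8.95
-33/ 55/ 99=-1/ 165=-0.01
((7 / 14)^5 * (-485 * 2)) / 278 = -485 / 4448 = -0.11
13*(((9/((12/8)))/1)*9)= 702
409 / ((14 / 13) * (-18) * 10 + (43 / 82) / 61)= -26595634 / 12604481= -2.11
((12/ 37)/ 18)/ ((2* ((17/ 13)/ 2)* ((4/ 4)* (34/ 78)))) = 338/ 10693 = 0.03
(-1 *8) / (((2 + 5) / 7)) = -8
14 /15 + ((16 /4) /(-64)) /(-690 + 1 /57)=8810551 /9438960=0.93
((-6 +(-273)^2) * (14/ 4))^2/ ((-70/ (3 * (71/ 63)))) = -131437034853/ 40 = -3285925871.32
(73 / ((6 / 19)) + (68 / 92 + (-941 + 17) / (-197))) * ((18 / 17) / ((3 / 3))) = 1135077 / 4531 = 250.51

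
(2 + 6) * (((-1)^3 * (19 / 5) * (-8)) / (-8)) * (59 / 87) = -8968 / 435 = -20.62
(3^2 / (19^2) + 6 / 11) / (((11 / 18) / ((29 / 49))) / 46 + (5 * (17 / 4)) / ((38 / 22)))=27193590 / 587608307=0.05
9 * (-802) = -7218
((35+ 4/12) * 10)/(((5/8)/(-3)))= -1696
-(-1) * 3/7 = 0.43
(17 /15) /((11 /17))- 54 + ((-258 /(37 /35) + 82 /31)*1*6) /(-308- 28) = -63507029 /1324785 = -47.94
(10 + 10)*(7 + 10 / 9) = 1460 / 9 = 162.22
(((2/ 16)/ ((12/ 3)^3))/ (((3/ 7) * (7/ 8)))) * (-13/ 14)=-13/ 2688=-0.00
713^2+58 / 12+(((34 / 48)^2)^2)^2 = 55959416398781569 / 110075314176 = 508373.90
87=87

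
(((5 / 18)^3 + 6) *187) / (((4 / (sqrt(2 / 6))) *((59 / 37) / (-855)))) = -23082579685 *sqrt(3) / 458784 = -87143.84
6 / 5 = 1.20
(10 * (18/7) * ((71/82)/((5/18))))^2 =529184016/82369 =6424.55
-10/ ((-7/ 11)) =110/ 7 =15.71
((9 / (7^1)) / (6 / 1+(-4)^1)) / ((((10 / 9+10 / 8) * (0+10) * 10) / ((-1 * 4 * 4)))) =-648 / 14875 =-0.04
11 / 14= 0.79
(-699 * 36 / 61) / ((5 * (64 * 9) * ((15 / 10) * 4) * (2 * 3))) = -233 / 58560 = -0.00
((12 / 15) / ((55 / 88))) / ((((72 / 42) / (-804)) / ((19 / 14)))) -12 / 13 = -265084 / 325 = -815.64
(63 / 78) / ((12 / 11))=77 / 104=0.74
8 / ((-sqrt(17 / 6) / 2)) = -16 * sqrt(102) / 17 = -9.51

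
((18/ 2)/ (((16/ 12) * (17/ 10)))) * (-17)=-67.50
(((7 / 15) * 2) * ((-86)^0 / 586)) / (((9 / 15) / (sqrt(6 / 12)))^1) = 7 * sqrt(2) / 5274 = 0.00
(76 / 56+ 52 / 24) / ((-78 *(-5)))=37 / 4095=0.01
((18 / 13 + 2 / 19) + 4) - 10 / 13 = 1166 / 247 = 4.72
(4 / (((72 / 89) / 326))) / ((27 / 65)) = 942955 / 243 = 3880.47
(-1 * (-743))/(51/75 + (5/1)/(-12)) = 222900/79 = 2821.52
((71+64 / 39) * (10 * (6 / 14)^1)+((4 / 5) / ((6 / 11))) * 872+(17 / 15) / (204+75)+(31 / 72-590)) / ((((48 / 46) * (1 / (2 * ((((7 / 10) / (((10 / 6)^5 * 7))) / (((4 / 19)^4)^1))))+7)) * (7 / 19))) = 520885221016139619 / 1426055803739840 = 365.26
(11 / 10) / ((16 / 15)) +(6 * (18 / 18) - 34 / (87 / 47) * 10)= -491785 / 2784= -176.65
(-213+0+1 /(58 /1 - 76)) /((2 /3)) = -3835 /12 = -319.58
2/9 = 0.22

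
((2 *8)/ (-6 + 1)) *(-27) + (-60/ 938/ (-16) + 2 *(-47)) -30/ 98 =-1037707/ 131320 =-7.90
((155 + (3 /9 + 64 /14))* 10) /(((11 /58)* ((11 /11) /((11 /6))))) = 973820 /63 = 15457.46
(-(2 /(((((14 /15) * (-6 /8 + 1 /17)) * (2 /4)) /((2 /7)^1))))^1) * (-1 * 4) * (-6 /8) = 12240 /2303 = 5.31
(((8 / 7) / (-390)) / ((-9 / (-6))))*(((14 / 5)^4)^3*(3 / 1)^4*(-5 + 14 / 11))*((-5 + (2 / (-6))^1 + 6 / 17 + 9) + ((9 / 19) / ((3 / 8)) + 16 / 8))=56241073799763492864 / 56383056640625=997481.82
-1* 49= -49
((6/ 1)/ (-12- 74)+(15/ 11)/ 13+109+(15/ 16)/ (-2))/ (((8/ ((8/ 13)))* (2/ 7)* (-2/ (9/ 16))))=-8.22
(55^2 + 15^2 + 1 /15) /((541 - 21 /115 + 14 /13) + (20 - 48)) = 14576549 /2304816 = 6.32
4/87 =0.05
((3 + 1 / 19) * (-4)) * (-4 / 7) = 928 / 133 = 6.98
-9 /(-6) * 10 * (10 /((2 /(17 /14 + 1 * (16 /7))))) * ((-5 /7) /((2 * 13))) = -375 /52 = -7.21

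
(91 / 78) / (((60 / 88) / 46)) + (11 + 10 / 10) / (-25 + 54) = 103258 / 1305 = 79.12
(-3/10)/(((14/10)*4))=-3/56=-0.05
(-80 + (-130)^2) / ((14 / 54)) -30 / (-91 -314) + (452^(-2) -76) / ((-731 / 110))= 53869865936389 / 830189304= 64888.65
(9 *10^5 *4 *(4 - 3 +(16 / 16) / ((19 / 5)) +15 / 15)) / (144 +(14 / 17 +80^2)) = 1315800000 / 1056989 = 1244.86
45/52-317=-16439/52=-316.13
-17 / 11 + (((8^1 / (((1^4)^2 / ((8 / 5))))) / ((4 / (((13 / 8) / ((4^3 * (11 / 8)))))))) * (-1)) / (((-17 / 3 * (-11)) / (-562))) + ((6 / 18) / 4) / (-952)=-6999821 / 6911520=-1.01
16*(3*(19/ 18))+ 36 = 86.67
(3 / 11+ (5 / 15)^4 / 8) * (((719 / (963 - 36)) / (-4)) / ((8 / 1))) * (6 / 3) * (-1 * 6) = 1405645 / 17620416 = 0.08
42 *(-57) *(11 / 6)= -4389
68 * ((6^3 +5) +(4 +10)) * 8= 127840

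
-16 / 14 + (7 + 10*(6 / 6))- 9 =48 / 7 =6.86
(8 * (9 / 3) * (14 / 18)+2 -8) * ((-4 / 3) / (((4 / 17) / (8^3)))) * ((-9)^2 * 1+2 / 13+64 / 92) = -8094493696 / 2691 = -3007987.25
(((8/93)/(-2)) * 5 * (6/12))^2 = 100/8649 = 0.01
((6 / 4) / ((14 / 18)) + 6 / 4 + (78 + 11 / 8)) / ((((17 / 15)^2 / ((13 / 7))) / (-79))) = -1071494775 / 113288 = -9458.15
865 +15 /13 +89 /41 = 462817 /533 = 868.32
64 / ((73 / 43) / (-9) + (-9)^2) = 12384 / 15637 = 0.79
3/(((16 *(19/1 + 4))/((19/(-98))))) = -57/36064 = -0.00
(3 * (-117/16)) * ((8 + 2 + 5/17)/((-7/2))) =8775/136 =64.52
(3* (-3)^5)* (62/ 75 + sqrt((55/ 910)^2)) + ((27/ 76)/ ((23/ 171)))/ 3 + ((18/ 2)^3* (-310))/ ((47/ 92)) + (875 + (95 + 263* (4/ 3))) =-13034803529707/ 29511300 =-441688.56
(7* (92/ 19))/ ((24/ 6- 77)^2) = 644/ 101251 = 0.01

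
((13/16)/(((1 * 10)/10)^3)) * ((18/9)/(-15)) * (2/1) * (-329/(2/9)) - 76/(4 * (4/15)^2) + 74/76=82933/1520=54.56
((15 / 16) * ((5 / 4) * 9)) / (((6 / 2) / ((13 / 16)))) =2925 / 1024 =2.86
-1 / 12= -0.08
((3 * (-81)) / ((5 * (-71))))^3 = 14348907 / 44738875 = 0.32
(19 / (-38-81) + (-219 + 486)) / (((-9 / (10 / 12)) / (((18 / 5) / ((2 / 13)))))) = -206401 / 357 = -578.15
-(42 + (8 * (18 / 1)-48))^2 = -19044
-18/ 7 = -2.57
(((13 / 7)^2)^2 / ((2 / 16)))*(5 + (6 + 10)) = 685464 / 343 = 1998.44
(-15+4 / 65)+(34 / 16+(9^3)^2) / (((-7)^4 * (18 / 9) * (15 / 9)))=128508319 / 2497040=51.46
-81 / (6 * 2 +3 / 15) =-405 / 61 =-6.64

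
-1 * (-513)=513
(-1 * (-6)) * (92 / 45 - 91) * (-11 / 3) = 88066 / 45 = 1957.02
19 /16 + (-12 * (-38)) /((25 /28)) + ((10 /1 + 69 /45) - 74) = 539329 /1200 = 449.44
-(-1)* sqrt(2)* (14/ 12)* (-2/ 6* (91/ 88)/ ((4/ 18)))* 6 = -1911* sqrt(2)/ 176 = -15.36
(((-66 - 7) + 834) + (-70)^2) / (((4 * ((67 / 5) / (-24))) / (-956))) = 162357480 / 67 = 2423245.97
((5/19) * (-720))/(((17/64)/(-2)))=460800/323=1426.63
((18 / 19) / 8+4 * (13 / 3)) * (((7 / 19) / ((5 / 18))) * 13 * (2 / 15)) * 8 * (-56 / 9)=-162215872 / 81225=-1997.12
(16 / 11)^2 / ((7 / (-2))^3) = -2048 / 41503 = -0.05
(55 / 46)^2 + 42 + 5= 102477 / 2116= 48.43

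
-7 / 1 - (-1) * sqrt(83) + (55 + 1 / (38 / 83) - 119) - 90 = -6035 / 38 + sqrt(83) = -149.71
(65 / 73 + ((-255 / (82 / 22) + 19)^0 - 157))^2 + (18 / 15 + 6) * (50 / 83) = 10643375747 / 442307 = 24063.32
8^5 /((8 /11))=45056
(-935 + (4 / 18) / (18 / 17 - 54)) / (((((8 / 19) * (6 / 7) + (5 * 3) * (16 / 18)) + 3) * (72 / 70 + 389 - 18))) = -3525480077 / 23417877870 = -0.15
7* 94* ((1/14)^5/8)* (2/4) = 47/614656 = 0.00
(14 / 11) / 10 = 7 / 55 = 0.13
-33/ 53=-0.62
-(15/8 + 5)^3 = -166375/512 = -324.95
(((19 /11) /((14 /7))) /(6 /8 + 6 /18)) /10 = 57 /715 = 0.08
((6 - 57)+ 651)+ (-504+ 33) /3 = 443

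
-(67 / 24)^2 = -7.79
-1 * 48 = -48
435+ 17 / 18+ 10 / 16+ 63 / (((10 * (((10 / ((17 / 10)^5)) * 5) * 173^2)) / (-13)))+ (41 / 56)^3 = 8074239503135136341 / 18478164600000000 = 436.96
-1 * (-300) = 300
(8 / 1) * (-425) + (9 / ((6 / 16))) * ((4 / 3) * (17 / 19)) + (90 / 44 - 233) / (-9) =-12586549 / 3762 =-3345.71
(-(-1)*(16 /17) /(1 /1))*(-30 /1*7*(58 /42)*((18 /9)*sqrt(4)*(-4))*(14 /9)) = 1039360 /153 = 6793.20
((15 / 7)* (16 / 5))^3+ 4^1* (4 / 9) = 1000816 / 3087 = 324.20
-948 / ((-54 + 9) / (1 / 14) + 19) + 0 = 948 / 611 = 1.55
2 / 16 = 1 / 8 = 0.12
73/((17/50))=3650/17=214.71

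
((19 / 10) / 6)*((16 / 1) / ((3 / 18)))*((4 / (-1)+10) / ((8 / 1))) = 114 / 5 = 22.80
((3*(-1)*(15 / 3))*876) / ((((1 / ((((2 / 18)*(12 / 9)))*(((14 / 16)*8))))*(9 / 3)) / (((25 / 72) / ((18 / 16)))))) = -1401.92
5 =5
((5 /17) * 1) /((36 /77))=385 /612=0.63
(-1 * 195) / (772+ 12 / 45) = -2925 / 11584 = -0.25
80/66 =40/33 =1.21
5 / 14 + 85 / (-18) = -275 / 63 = -4.37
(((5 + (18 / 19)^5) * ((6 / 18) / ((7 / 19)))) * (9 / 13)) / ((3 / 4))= 57080252 / 11859211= 4.81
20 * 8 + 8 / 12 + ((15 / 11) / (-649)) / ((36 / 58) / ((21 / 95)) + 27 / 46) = 36360885796 / 226313439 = 160.67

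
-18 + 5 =-13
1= 1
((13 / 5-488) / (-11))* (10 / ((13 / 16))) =77664 / 143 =543.10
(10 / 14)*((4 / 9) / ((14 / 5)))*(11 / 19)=550 / 8379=0.07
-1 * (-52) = 52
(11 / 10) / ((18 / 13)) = 143 / 180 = 0.79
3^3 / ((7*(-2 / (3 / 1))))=-81 / 14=-5.79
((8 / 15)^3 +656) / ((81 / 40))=17716096 / 54675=324.03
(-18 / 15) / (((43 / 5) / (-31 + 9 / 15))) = 912 / 215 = 4.24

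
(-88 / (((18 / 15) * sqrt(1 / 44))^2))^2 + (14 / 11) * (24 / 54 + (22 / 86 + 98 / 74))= 10249289292740 / 1417581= 7230126.03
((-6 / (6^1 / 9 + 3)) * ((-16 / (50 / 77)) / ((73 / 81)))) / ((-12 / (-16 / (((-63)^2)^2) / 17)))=64 / 287322525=0.00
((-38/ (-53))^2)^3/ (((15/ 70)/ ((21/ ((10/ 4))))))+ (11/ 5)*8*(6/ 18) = 3720894373144/ 332465416935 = 11.19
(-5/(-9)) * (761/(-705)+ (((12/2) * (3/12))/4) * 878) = 182.32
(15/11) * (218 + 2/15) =297.45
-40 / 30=-4 / 3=-1.33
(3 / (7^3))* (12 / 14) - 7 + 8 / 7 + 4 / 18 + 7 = 29660 / 21609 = 1.37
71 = 71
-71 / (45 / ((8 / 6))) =-284 / 135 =-2.10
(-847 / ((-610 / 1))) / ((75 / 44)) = 18634 / 22875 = 0.81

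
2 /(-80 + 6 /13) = -13 /517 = -0.03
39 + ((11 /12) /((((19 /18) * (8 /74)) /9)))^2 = 121659177 /23104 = 5265.72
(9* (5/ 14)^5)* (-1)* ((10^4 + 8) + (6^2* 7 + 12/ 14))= -536.58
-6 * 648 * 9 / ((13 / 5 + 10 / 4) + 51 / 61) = -7115040 / 1207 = -5894.81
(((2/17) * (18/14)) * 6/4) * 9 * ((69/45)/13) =1863/7735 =0.24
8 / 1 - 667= -659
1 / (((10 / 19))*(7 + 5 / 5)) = 19 / 80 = 0.24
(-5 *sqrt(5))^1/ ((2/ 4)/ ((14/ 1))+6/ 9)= -420 *sqrt(5)/ 59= -15.92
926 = 926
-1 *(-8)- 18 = -10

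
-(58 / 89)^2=-3364 / 7921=-0.42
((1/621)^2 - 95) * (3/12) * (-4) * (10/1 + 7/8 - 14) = -457948675/1542564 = -296.87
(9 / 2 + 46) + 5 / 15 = 305 / 6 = 50.83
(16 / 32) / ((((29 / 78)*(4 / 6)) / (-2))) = -117 / 29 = -4.03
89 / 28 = 3.18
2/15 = 0.13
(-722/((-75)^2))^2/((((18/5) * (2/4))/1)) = 521284/56953125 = 0.01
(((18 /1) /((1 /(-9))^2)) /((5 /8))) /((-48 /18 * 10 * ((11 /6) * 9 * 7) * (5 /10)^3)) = -11664 /1925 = -6.06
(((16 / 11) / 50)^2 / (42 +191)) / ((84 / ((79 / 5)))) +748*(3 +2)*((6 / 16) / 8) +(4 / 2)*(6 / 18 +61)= 2940324332783 / 9867550000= 297.98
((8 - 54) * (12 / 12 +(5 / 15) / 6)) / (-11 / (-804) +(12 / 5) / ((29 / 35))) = -3396364 / 203565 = -16.68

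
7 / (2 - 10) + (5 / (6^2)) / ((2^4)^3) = -129019 / 147456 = -0.87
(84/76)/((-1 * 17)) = -21/323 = -0.07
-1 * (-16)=16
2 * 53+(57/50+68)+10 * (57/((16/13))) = 127653/200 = 638.26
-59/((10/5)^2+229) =-59/233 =-0.25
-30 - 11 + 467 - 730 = -304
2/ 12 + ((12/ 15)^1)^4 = 2161/ 3750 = 0.58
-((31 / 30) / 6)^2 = -961 / 32400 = -0.03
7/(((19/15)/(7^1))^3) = 8103375/6859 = 1181.42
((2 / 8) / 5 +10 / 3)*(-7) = -1421 / 60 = -23.68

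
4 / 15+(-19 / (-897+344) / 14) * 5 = 32393 / 116130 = 0.28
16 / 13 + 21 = 289 / 13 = 22.23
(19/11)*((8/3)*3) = 152/11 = 13.82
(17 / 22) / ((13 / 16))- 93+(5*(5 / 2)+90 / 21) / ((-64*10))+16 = -19494721 / 256256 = -76.08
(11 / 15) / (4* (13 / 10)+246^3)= 11 / 223304118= 0.00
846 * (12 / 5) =10152 / 5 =2030.40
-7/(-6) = 7/6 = 1.17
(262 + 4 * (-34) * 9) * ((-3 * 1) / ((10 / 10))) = 2886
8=8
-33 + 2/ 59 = -1945/ 59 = -32.97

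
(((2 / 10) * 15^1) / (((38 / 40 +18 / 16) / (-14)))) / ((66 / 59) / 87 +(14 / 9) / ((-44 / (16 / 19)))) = 2703448440 / 2259011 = 1196.74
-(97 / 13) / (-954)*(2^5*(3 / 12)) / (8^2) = 97 / 99216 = 0.00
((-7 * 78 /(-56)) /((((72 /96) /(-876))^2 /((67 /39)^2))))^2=2343962175808147456 /1521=1541066519268998.98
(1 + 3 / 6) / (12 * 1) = 1 / 8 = 0.12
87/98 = 0.89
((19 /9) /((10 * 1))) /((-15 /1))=-19 /1350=-0.01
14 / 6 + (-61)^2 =11170 / 3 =3723.33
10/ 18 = 5/ 9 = 0.56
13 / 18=0.72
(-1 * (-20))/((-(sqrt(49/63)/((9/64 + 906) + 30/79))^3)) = -12998333306791461401505 * sqrt(7)/1583278391296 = -21720979441.87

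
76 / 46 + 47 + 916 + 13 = 22486 / 23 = 977.65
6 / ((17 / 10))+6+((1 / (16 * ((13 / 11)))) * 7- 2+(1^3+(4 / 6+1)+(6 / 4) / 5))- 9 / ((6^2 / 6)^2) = 10.62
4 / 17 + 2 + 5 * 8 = 718 / 17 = 42.24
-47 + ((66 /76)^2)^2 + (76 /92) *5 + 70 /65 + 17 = -15102522789 /623455664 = -24.22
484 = 484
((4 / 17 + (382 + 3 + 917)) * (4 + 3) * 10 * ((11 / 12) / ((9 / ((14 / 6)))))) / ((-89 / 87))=-21176.90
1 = 1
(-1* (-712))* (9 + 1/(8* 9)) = 57761/9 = 6417.89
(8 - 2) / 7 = 6 / 7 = 0.86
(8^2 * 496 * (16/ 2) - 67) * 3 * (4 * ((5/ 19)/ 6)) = 2538850/ 19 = 133623.68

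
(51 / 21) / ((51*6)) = 1 / 126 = 0.01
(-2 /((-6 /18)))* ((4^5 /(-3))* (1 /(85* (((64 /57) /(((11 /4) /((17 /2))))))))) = -10032 /1445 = -6.94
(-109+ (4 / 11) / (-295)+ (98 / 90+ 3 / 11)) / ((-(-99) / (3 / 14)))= -628723 / 2698542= -0.23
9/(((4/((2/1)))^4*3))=3/16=0.19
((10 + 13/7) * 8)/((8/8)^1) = 664/7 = 94.86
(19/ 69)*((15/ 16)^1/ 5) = 19/ 368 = 0.05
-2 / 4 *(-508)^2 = -129032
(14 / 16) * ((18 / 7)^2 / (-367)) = -81 / 5138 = -0.02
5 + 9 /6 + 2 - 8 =1 /2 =0.50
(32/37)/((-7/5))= -160/259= -0.62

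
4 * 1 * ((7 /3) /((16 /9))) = 21 /4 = 5.25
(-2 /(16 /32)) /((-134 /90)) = 180 /67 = 2.69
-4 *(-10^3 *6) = 24000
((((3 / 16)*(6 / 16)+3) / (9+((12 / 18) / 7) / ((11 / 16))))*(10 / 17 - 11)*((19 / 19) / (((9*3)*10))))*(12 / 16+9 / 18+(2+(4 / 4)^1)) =-595133 / 10808320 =-0.06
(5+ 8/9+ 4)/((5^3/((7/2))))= 0.28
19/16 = 1.19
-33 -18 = -51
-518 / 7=-74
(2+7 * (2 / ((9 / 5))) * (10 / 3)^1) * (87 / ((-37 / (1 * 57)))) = -415454 / 111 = -3742.83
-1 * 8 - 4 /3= -28 /3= -9.33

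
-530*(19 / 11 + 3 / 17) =-188680 / 187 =-1008.98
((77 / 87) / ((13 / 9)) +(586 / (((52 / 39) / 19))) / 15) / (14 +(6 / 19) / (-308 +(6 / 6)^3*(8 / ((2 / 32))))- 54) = -119760933 / 8595977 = -13.93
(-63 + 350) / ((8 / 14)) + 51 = 2213 / 4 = 553.25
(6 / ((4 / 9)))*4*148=7992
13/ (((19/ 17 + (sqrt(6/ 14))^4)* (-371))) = -1547/ 57452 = -0.03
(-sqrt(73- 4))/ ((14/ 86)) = -43*sqrt(69)/ 7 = -51.03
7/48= 0.15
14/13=1.08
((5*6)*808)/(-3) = -8080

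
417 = 417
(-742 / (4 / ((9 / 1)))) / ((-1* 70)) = 477 / 20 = 23.85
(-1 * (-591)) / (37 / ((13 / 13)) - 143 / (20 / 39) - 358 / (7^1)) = -27580 / 13673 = -2.02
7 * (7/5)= 9.80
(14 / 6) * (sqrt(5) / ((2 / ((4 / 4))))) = 7 * sqrt(5) / 6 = 2.61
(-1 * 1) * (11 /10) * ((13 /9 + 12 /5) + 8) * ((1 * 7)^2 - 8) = -240383 /450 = -534.18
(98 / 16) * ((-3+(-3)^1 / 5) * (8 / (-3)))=294 / 5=58.80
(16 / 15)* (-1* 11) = -176 / 15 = -11.73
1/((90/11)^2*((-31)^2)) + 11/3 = 28541821/7784100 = 3.67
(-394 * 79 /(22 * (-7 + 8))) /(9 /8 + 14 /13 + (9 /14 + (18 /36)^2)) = -11329864 /24783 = -457.16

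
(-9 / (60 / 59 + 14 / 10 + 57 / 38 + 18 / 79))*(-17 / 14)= 3565665 / 1352323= 2.64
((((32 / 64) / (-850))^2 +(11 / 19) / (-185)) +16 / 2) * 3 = 48741008109 / 2031670000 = 23.99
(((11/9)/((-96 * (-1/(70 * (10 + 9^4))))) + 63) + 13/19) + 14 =48704497/8208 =5933.78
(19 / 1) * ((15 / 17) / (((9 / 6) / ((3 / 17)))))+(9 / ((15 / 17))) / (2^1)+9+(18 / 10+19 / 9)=519769 / 26010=19.98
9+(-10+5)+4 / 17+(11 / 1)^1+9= 412 / 17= 24.24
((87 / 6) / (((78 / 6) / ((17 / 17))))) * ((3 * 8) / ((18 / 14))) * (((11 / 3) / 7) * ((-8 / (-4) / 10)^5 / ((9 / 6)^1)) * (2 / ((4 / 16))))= 20416 / 1096875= 0.02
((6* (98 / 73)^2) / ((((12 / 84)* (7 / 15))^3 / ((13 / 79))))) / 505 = 505650600 / 42520091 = 11.89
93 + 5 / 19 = 1772 / 19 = 93.26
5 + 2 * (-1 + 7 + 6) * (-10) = -235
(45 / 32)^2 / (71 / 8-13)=-675 / 1408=-0.48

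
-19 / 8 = -2.38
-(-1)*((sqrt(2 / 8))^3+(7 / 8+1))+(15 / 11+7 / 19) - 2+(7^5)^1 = 3513025 / 209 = 16808.73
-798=-798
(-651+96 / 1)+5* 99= -60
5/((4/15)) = 18.75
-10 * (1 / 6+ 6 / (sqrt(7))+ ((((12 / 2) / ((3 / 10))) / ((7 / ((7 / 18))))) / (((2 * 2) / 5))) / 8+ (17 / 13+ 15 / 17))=-402625 / 15912 - 60 * sqrt(7) / 7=-47.98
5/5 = 1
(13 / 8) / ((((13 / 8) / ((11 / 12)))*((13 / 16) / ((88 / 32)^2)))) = 1331 / 156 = 8.53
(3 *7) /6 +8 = 11.50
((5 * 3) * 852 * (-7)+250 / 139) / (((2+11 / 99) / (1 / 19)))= -111912210 / 50179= -2230.26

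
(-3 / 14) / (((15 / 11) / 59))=-649 / 70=-9.27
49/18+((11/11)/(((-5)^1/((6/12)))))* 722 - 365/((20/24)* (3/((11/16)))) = -61147/360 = -169.85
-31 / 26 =-1.19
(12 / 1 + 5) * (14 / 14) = 17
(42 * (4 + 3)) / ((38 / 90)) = 13230 / 19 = 696.32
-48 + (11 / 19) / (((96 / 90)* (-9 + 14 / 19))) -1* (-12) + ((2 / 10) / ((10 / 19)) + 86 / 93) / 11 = -2309398123 / 64244400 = -35.95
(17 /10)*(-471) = -8007 /10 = -800.70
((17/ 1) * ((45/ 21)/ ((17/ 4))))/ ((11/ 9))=540/ 77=7.01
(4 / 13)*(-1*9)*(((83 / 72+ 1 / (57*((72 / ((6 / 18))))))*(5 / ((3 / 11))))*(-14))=5464690 / 6669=819.42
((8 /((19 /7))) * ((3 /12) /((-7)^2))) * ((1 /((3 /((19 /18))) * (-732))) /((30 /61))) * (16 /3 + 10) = -23 /102060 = -0.00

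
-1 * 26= -26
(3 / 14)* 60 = 90 / 7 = 12.86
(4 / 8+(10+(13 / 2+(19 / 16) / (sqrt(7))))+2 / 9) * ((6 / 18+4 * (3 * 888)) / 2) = 94154.33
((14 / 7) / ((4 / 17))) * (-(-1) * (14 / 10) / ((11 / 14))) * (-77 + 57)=-3332 / 11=-302.91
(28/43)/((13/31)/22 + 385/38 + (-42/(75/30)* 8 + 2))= -0.01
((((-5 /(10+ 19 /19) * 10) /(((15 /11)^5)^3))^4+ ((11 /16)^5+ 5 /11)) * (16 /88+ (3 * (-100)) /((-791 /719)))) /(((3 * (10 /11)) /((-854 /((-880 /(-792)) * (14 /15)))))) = -50107.32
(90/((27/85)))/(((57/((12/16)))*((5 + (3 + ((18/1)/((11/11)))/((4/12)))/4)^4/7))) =54400/286246191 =0.00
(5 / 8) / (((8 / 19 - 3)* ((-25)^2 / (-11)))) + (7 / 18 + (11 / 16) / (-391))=134977567 / 344862000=0.39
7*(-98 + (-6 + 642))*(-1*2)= -7532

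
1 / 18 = 0.06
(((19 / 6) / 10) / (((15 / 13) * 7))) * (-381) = -31369 / 2100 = -14.94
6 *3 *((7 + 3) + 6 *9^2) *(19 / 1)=169632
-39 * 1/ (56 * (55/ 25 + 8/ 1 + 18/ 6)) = -65/ 1232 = -0.05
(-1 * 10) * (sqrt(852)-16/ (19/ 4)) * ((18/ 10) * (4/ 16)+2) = 1568/ 19-49 * sqrt(213) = -632.61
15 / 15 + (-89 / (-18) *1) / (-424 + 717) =5363 / 5274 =1.02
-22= -22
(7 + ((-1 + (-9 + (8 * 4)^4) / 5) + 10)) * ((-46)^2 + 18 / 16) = 17760934239 / 40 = 444023355.98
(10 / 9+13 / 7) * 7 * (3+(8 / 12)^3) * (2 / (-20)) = -6.85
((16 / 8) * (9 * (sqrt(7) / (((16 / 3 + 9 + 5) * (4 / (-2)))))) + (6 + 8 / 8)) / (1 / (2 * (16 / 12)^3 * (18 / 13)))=1792 / 39 - 1152 * sqrt(7) / 377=37.86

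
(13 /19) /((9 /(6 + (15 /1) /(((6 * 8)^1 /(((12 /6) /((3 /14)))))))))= 1391 /2052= 0.68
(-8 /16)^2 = 1 /4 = 0.25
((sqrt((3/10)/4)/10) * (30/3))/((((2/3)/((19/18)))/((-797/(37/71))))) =-1075153 * sqrt(30)/8880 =-663.16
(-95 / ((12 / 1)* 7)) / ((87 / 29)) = -95 / 252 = -0.38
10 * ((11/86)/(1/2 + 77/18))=495/1849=0.27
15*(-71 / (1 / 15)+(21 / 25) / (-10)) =-15976.26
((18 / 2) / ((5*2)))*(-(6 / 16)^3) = -243 / 5120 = -0.05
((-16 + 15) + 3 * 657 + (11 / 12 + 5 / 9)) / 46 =70973 / 1656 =42.86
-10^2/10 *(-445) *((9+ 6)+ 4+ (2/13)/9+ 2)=10942550/117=93526.07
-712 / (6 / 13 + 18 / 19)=-43966 / 87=-505.36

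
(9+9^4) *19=124830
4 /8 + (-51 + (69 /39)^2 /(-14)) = -60006 /1183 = -50.72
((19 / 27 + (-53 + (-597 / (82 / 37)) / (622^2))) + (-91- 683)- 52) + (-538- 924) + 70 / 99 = -22044020843137 / 9422172936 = -2339.59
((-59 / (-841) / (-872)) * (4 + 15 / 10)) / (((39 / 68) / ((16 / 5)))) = -44132 / 17875455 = -0.00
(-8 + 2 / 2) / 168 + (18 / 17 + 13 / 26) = 619 / 408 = 1.52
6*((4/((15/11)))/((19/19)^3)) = 88/5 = 17.60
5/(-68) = -0.07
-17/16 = -1.06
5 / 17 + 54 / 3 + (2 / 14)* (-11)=1990 / 119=16.72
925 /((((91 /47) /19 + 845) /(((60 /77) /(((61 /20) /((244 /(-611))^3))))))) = -1255614240000 /70504533848749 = -0.02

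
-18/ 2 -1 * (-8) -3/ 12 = -5/ 4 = -1.25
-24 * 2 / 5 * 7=-67.20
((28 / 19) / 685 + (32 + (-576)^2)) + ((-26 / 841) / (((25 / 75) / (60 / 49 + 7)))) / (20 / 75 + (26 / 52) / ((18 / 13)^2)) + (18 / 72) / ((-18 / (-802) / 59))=332463.75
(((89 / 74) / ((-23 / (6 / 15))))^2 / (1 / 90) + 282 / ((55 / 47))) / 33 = 3200042804 / 438141605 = 7.30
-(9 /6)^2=-2.25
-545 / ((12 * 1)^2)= -545 / 144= -3.78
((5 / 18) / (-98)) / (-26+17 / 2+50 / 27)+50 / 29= 828187 / 480298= 1.72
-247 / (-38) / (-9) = -0.72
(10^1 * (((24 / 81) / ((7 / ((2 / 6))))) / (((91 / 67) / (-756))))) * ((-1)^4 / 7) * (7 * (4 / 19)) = -85760 / 5187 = -16.53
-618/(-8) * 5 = 1545/4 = 386.25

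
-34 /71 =-0.48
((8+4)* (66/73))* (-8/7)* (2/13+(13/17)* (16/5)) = -18209664/564655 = -32.25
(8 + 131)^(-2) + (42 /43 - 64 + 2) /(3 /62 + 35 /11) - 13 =-58369515716 /1830259009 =-31.89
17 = 17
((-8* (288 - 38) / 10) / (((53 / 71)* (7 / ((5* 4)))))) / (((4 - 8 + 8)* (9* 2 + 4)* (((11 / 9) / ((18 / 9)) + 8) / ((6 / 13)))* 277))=-766800 / 455566111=-0.00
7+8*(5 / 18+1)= 155 / 9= 17.22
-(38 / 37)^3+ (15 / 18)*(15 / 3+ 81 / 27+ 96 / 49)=53730476 / 7445991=7.22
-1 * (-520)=520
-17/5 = -3.40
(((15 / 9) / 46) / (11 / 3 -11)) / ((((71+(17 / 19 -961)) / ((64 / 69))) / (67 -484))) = -0.00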